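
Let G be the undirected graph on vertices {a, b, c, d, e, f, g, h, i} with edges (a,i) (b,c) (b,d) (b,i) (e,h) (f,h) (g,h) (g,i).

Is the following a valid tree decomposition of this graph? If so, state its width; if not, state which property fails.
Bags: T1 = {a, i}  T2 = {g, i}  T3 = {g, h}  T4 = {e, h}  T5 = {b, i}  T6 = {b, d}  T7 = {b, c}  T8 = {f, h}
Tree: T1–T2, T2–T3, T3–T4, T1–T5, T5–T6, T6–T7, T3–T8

Yes; width 1.

Every vertex of G appears in some bag (union = {a, b, c, d, e, f, g, h, i}); every edge is covered by a bag; and for each vertex v the set of bags containing v is connected in the bag tree. The decomposition is therefore valid. The largest bag has 2 vertices, so the width is 1.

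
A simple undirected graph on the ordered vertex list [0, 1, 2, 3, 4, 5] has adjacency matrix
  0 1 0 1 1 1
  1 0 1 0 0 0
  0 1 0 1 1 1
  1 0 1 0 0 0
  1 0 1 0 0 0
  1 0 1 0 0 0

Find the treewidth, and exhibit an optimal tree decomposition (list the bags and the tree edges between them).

Treewidth 2.
One optimal decomposition is:
Bags: B1 = {0, 1, 2}  B2 = {0, 2, 4}  B3 = {0, 2, 5}  B4 = {0, 2, 3}
Tree: B1–B2, B2–B3, B3–B4

Each bag holds 3 vertices, so the decomposition has width 2, which upper-bounds the treewidth. The edges 2–1–0–4–2 form a cycle, so G is not a tree and its treewidth is at least 2. Therefore the treewidth is 2.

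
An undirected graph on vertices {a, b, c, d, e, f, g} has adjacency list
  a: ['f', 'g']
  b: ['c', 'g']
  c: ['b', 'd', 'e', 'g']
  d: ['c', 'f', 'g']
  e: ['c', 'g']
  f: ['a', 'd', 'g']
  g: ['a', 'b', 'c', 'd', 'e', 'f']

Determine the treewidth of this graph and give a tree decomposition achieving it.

The largest bag has 3 vertices, giving width 2; this decomposition certifies tw(G) ≤ 2. Conversely, {a, f, g} is a clique of size 3, and the vertices of any clique must share a bag in every tree decomposition; so some bag has ≥ 3 vertices and tw(G) ≥ 2. Combining the bounds, tw(G) = 2.

Treewidth 2.
One optimal decomposition is:
Bags: B1 = {c, d, g}  B2 = {b, c, g}  B3 = {d, f, g}  B4 = {c, e, g}  B5 = {a, f, g}
Tree: B1–B2, B1–B3, B2–B4, B3–B5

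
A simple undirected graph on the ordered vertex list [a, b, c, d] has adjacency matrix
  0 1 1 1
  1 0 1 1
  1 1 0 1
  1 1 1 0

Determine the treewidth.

3

A width-3 tree decomposition is:
Bags: B1 = {a, b, c, d}
Tree: (single bag)
A single bag containing all 4 vertices is trivially a valid decomposition of width 3. For the lower bound, the 4 vertices {a, b, c, d} are pairwise adjacent, and any tree decomposition puts a clique entirely inside one bag — forcing width ≥ 3. Combining the bounds, tw(G) = 3.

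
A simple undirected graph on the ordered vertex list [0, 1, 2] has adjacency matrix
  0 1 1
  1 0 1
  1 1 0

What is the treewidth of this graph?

A width-2 tree decomposition is:
Bags: B1 = {0, 1, 2}
Tree: (single bag)
A single bag containing all 3 vertices is trivially a valid decomposition of width 2. On the other hand G contains the 3-clique {0, 1, 2}. A clique must lie in a single bag of any decomposition, so no decomposition can have width below 2. Combining the bounds, tw(G) = 2.

2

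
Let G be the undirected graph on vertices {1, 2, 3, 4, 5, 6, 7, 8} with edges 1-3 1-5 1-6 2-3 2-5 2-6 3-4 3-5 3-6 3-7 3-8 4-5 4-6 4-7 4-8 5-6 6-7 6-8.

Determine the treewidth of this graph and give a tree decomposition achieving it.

The largest bag has 4 vertices, giving width 3; this decomposition certifies tw(G) ≤ 3. Conversely, {1, 3, 5, 6} is a clique of size 4, and the vertices of any clique must share a bag in every tree decomposition; so some bag has ≥ 4 vertices and tw(G) ≥ 3. Hence tw(G) = 3 exactly.

Treewidth 3.
One optimal decomposition is:
Bags: B1 = {3, 4, 6, 7}  B2 = {3, 4, 5, 6}  B3 = {2, 3, 5, 6}  B4 = {1, 3, 5, 6}  B5 = {3, 4, 6, 8}
Tree: B1–B2, B2–B3, B2–B4, B1–B5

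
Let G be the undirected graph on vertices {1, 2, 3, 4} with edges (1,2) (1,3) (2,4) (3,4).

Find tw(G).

A width-2 tree decomposition is:
Bags: B1 = {1, 2, 4}  B2 = {1, 3, 4}
Tree: B1–B2
The largest bag has 3 vertices, giving width 2; this decomposition certifies tw(G) ≤ 2. For the lower bound, G contains the cycle 1–2–4–3–1, so G is not a forest; only forests have treewidth ≤ 1, hence tw(G) ≥ 2. Combining the bounds, tw(G) = 2.

2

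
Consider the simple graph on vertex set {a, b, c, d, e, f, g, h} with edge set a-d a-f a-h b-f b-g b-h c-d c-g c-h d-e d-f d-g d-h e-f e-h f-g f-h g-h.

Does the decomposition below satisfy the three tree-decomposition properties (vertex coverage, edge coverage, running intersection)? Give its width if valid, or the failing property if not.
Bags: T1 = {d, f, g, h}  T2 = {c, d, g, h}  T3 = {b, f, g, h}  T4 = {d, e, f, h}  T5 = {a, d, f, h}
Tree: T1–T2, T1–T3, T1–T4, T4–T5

Vertex coverage: the bags together contain {a, b, c, d, e, f, g, h}, the full vertex set. Edge coverage: each edge of G has both endpoints in at least one bag. Running intersection: for every vertex, the bags containing it form a connected subtree. All three properties hold, so this is a valid tree decomposition of width max|bag| − 1 = 3, and hence tw(G) ≤ 3.

Yes; width 3.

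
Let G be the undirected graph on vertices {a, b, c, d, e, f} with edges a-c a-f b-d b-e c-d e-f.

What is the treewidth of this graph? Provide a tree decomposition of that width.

Treewidth 2.
Bags: B1 = {a, c, d}  B2 = {a, d, f}  B3 = {d, e, f}  B4 = {b, d, e}
Tree: B1–B2, B2–B3, B3–B4

Every bag has size at most 3, so the width is 3 − 1 = 2 and tw(G) ≤ 2. Since d–c–a–f–e–b–d is a cycle in G, G is not acyclic. Forests are exactly the graphs of treewidth ≤ 1, so tw(G) ≥ 2. Hence tw(G) = 2 exactly.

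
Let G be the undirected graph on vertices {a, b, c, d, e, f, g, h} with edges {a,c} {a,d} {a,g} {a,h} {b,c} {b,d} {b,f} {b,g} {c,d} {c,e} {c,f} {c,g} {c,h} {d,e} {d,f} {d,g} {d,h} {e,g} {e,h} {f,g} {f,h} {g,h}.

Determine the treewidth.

A width-4 tree decomposition is:
Bags: B1 = {c, d, e, g, h}  B2 = {a, c, d, g, h}  B3 = {c, d, f, g, h}  B4 = {b, c, d, f, g}
Tree: B1–B2, B1–B3, B3–B4
Each bag holds 5 vertices, so the decomposition has width 4, which upper-bounds the treewidth. For the lower bound, the 5 vertices {c, d, e, g, h} are pairwise adjacent, and any tree decomposition puts a clique entirely inside one bag — forcing width ≥ 4. Hence tw(G) = 4 exactly.

4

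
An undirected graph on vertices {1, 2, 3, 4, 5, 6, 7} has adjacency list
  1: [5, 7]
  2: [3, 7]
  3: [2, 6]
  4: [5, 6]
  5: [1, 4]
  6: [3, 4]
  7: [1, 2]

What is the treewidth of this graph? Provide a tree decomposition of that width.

Treewidth 2.
One such decomposition:
Bags: B1 = {1, 5, 7}  B2 = {4, 5, 7}  B3 = {4, 6, 7}  B4 = {3, 6, 7}  B5 = {2, 3, 7}
Tree: B1–B2, B2–B3, B3–B4, B4–B5

The largest bag has 3 vertices, giving width 2; this decomposition certifies tw(G) ≤ 2. The edges 7–1–5–4–6–3–2–7 form a cycle, so G is not a tree and its treewidth is at least 2. The upper and lower bounds meet at 2, so that is the treewidth.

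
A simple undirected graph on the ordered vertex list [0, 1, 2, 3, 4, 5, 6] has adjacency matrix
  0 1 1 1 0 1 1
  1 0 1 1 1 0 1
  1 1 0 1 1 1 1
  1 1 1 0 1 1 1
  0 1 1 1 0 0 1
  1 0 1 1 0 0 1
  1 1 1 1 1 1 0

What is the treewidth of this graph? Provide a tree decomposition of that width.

Treewidth 4.
Bags: B1 = {0, 1, 2, 3, 6}  B2 = {1, 2, 3, 4, 6}  B3 = {0, 2, 3, 5, 6}
Tree: B1–B2, B1–B3

The largest bag has 5 vertices, giving width 4; this decomposition certifies tw(G) ≤ 4. Conversely, {0, 1, 2, 3, 6} is a clique of size 5, and the vertices of any clique must share a bag in every tree decomposition; so some bag has ≥ 5 vertices and tw(G) ≥ 4. Combining the bounds, tw(G) = 4.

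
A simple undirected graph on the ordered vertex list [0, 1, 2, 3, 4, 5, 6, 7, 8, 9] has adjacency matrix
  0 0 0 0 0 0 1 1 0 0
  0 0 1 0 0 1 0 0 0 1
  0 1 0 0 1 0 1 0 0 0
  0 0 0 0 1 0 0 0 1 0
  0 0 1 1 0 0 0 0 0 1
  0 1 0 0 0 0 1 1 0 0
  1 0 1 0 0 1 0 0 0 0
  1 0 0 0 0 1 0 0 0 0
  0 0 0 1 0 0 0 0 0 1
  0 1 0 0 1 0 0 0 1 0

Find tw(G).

2

A width-2 tree decomposition is:
Bags: B1 = {0, 6, 7}  B2 = {5, 6, 7}  B3 = {2, 5, 6}  B4 = {1, 2, 5}  B5 = {1, 2, 4}  B6 = {1, 4, 9}  B7 = {3, 4, 9}  B8 = {3, 8, 9}
Tree: B1–B2, B2–B3, B3–B4, B4–B5, B5–B6, B6–B7, B7–B8
Every bag has size at most 3, so the width is 3 − 1 = 2 and tw(G) ≤ 2. For the lower bound, G contains the cycle 0–7–5–6–0, so G is not a forest; only forests have treewidth ≤ 1, hence tw(G) ≥ 2. Combining the bounds, tw(G) = 2.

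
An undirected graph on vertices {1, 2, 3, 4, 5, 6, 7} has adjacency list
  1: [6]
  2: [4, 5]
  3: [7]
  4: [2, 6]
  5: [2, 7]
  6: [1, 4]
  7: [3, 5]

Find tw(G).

A width-1 tree decomposition is:
Bags: B1 = {3, 7}  B2 = {5, 7}  B3 = {2, 5}  B4 = {2, 4}  B5 = {4, 6}  B6 = {1, 6}
Tree: B1–B2, B2–B3, B3–B4, B4–B5, B5–B6
Every bag has size at most 2, so the width is 2 − 1 = 1 and tw(G) ≤ 1. Any graph with an edge has treewidth ≥ 1, and G has the edge 3–7. Therefore the treewidth is 1.

1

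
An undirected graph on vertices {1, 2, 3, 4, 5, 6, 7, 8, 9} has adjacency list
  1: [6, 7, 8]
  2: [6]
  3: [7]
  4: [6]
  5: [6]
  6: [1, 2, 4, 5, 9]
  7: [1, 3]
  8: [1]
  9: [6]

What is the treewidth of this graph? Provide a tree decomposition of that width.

Each bag holds 2 vertices, so the decomposition has width 1, which upper-bounds the treewidth. G has an edge, so its treewidth is at least 1. Therefore the treewidth is 1.

Treewidth 1.
One optimal decomposition is:
Bags: B1 = {1, 7}  B2 = {1, 8}  B3 = {1, 6}  B4 = {5, 6}  B5 = {3, 7}  B6 = {6, 9}  B7 = {2, 6}  B8 = {4, 6}
Tree: B1–B2, B2–B3, B3–B4, B1–B5, B3–B6, B6–B7, B7–B8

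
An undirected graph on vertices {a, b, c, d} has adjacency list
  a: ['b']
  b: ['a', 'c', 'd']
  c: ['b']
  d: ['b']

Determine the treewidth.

A width-1 tree decomposition is:
Bags: B1 = {a, b}  B2 = {b, c}  B3 = {b, d}
Tree: B1–B2, B2–B3
Every bag has size at most 2, so the width is 2 − 1 = 1 and tw(G) ≤ 1. Any graph with an edge has treewidth ≥ 1, and G has the edge a–b. Therefore the treewidth is 1.

1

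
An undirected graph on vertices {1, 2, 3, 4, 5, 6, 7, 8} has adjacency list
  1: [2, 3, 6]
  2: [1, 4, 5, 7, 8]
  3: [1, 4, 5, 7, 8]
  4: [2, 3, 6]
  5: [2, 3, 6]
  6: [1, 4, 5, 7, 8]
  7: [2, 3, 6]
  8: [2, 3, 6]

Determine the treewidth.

3

A width-3 tree decomposition is:
Bags: B1 = {2, 3, 6, 8}  B2 = {2, 3, 5, 6}  B3 = {2, 3, 6, 7}  B4 = {1, 2, 3, 6}  B5 = {2, 3, 4, 6}
Tree: B1–B2, B2–B3, B3–B4, B4–B5
The largest bag has 4 vertices, giving width 3; this decomposition certifies tw(G) ≤ 3. For the lower bound: the 4 vertex sets {2,8}, {3,5}, {6}, {7} are disjoint, each induces a connected subgraph, and every pair is joined by at least one edge of G. Contracting each set to a single vertex therefore yields K_{4} as a minor, and since treewidth is minor-monotone, tw(G) ≥ tw(K_{4}) = 3. Therefore the treewidth is 3.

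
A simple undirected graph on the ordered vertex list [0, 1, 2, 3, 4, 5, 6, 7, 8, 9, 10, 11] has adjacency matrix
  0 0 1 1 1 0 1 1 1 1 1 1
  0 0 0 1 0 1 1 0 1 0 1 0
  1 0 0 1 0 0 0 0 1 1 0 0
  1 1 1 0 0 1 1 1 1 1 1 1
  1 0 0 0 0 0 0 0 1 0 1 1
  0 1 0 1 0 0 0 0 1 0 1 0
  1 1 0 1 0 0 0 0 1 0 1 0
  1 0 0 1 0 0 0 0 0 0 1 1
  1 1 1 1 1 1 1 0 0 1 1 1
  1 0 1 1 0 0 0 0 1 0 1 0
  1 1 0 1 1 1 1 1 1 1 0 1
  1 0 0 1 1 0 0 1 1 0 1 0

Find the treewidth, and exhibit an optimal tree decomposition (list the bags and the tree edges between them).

Each bag holds 5 vertices, so the decomposition has width 4, which upper-bounds the treewidth. Conversely, {0, 2, 3, 8, 9} is a clique of size 5, and the vertices of any clique must share a bag in every tree decomposition; so some bag has ≥ 5 vertices and tw(G) ≥ 4. Therefore the treewidth is 4.

Treewidth 4.
Bags: B1 = {0, 3, 6, 8, 10}  B2 = {0, 3, 8, 10, 11}  B3 = {1, 3, 6, 8, 10}  B4 = {0, 3, 8, 9, 10}  B5 = {0, 2, 3, 8, 9}  B6 = {0, 4, 8, 10, 11}  B7 = {1, 3, 5, 8, 10}  B8 = {0, 3, 7, 10, 11}
Tree: B1–B2, B1–B3, B2–B4, B4–B5, B2–B6, B3–B7, B2–B8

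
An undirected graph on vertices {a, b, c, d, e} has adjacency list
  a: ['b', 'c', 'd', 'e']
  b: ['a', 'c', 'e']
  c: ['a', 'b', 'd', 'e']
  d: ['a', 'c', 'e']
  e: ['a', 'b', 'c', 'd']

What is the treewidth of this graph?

A width-3 tree decomposition is:
Bags: B1 = {a, c, d, e}  B2 = {a, b, c, e}
Tree: B1–B2
Each bag holds 4 vertices, so the decomposition has width 3, which upper-bounds the treewidth. On the other hand G contains the 4-clique {a, c, d, e}. A clique must lie in a single bag of any decomposition, so no decomposition can have width below 3. Therefore the treewidth is 3.

3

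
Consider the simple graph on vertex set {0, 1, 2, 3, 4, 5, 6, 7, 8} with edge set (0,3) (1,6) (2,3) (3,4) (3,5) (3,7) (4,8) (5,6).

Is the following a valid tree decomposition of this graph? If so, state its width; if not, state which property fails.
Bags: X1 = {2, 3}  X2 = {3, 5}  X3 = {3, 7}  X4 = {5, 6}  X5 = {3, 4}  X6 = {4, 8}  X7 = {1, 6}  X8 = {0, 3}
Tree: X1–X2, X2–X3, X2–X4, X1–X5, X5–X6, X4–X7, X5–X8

Vertex coverage: the bags together contain {0, 1, 2, 3, 4, 5, 6, 7, 8}, the full vertex set. Edge coverage: each edge of G has both endpoints in at least one bag. Running intersection: for every vertex, the bags containing it form a connected subtree. All three properties hold, so this is a valid tree decomposition of width max|bag| − 1 = 1, and hence tw(G) ≤ 1.

Yes; width 1.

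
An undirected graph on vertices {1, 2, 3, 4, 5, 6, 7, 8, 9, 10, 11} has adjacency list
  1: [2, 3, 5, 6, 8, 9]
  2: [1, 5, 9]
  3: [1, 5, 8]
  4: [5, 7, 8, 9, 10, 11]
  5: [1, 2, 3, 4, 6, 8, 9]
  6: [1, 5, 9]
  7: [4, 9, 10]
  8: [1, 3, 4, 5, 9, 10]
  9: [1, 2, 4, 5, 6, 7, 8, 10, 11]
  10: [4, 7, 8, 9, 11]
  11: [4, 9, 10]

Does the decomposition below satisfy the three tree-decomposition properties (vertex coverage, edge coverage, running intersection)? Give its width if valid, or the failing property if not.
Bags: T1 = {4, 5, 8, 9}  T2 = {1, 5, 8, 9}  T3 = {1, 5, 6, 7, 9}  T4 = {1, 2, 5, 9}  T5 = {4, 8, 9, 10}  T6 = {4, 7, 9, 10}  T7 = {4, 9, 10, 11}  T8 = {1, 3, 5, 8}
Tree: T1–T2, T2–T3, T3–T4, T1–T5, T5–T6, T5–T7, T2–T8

No — bags containing vertex 7 are not connected in the tree.

A tree decomposition must satisfy three properties: every vertex lies in some bag; for every edge, both endpoints lie together in some bag; and for every vertex, the bags containing it form a connected subtree. Here bags containing vertex 7 are not connected in the tree, so the decomposition is invalid.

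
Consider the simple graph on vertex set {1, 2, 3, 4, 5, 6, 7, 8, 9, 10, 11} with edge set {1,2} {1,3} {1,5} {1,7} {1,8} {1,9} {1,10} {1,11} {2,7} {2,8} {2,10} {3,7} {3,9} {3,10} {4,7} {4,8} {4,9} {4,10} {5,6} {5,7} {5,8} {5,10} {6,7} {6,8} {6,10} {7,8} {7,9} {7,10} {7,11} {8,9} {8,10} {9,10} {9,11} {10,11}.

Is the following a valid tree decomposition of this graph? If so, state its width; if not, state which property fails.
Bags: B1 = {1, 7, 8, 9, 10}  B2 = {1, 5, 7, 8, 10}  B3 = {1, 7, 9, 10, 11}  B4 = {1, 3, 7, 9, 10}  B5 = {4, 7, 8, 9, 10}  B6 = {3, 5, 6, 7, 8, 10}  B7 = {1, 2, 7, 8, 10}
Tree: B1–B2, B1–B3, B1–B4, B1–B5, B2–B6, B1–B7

No — bags containing vertex 3 are not connected in the tree.

A tree decomposition must satisfy three properties: every vertex lies in some bag; for every edge, both endpoints lie together in some bag; and for every vertex, the bags containing it form a connected subtree. Here bags containing vertex 3 are not connected in the tree, so the decomposition is invalid.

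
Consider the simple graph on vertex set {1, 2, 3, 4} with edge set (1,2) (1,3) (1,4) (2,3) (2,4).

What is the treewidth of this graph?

A width-2 tree decomposition is:
Bags: B1 = {1, 2, 3}  B2 = {1, 2, 4}
Tree: B1–B2
The largest bag has 3 vertices, giving width 2; this decomposition certifies tw(G) ≤ 2. For the lower bound, the 3 vertices {1, 2, 3} are pairwise adjacent, and any tree decomposition puts a clique entirely inside one bag — forcing width ≥ 2. The upper and lower bounds meet at 2, so that is the treewidth.

2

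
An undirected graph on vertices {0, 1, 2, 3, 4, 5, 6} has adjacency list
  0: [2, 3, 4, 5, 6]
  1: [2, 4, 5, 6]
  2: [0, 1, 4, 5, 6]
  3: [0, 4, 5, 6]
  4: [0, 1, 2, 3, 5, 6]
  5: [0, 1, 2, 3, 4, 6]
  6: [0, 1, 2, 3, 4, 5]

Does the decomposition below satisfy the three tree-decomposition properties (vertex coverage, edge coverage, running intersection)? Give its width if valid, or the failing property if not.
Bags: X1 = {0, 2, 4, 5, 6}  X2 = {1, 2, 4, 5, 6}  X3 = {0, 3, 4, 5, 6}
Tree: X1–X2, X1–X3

Every vertex of G appears in some bag (union = {0, 1, 2, 3, 4, 5, 6}); every edge is covered by a bag; and for each vertex v the set of bags containing v is connected in the bag tree. The decomposition is therefore valid. The largest bag has 5 vertices, so the width is 4.

Yes; width 4.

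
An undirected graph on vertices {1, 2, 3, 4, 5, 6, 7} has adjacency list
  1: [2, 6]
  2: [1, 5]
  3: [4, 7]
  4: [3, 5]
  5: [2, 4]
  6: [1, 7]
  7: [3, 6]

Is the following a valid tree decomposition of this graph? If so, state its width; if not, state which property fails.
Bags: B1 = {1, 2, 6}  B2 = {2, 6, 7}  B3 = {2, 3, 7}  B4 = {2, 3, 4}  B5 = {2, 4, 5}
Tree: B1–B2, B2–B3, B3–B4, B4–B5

Yes; width 2.

Checking the three conditions: (i) the bags cover all of {1, 2, 3, 4, 5, 6, 7}; (ii) for each edge, some bag contains both endpoints; (iii) the bags containing any fixed vertex form a subtree. All hold, so the decomposition is valid with width 3 − 1 = 2.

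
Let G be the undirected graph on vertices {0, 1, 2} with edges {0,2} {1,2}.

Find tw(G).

A width-1 tree decomposition is:
Bags: B1 = {0, 2}  B2 = {1, 2}
Tree: B1–B2
Each bag holds 2 vertices, so the decomposition has width 1, which upper-bounds the treewidth. G has an edge, so its treewidth is at least 1. Therefore the treewidth is 1.

1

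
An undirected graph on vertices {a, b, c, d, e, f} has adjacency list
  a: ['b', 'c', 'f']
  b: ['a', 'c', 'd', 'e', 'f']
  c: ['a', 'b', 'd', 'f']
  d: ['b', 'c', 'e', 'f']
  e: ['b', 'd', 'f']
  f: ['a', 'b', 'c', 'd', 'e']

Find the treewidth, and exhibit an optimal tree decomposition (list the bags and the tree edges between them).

Treewidth 3.
One such decomposition:
Bags: B1 = {b, d, e, f}  B2 = {b, c, d, f}  B3 = {a, b, c, f}
Tree: B1–B2, B2–B3

Each bag holds 4 vertices, so the decomposition has width 3, which upper-bounds the treewidth. Conversely, {b, d, e, f} is a clique of size 4, and the vertices of any clique must share a bag in every tree decomposition; so some bag has ≥ 4 vertices and tw(G) ≥ 3. Combining the bounds, tw(G) = 3.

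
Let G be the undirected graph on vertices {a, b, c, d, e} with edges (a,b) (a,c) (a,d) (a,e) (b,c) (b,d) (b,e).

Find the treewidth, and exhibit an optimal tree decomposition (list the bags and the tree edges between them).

Treewidth 2.
Bags: B1 = {a, b, c}  B2 = {a, b, e}  B3 = {a, b, d}
Tree: B1–B2, B1–B3

Every bag has size at most 3, so the width is 3 − 1 = 2 and tw(G) ≤ 2. On the other hand G contains the 3-clique {a, b, d}. A clique must lie in a single bag of any decomposition, so no decomposition can have width below 2. Therefore the treewidth is 2.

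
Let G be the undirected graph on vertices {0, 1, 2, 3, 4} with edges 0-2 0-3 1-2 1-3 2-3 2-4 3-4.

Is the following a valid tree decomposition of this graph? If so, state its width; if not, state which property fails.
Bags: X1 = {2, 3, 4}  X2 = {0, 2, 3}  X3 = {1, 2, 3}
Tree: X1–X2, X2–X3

Yes; width 2.

Vertex coverage: the bags together contain {0, 1, 2, 3, 4}, the full vertex set. Edge coverage: each edge of G has both endpoints in at least one bag. Running intersection: for every vertex, the bags containing it form a connected subtree. All three properties hold, so this is a valid tree decomposition of width max|bag| − 1 = 2, and hence tw(G) ≤ 2.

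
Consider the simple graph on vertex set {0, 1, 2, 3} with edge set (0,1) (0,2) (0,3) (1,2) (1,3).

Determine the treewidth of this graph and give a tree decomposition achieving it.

Treewidth 2.
One such decomposition:
Bags: B1 = {0, 1, 3}  B2 = {0, 1, 2}
Tree: B1–B2

The largest bag has 3 vertices, giving width 2; this decomposition certifies tw(G) ≤ 2. For the lower bound, the 3 vertices {0, 1, 2} are pairwise adjacent, and any tree decomposition puts a clique entirely inside one bag — forcing width ≥ 2. The upper and lower bounds meet at 2, so that is the treewidth.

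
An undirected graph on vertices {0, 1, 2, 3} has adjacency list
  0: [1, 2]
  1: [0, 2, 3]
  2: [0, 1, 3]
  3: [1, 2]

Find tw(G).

2

A width-2 tree decomposition is:
Bags: B1 = {0, 1, 2}  B2 = {1, 2, 3}
Tree: B1–B2
Every bag has size at most 3, so the width is 3 − 1 = 2 and tw(G) ≤ 2. On the other hand G contains the 3-clique {0, 1, 2}. A clique must lie in a single bag of any decomposition, so no decomposition can have width below 2. The upper and lower bounds meet at 2, so that is the treewidth.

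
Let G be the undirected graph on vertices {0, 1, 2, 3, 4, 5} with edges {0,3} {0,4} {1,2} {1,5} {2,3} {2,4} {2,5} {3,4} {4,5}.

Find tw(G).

A width-2 tree decomposition is:
Bags: B1 = {2, 4, 5}  B2 = {1, 2, 5}  B3 = {2, 3, 4}  B4 = {0, 3, 4}
Tree: B1–B2, B1–B3, B3–B4
Each bag holds 3 vertices, so the decomposition has width 2, which upper-bounds the treewidth. Conversely, {0, 3, 4} is a clique of size 3, and the vertices of any clique must share a bag in every tree decomposition; so some bag has ≥ 3 vertices and tw(G) ≥ 2. Therefore the treewidth is 2.

2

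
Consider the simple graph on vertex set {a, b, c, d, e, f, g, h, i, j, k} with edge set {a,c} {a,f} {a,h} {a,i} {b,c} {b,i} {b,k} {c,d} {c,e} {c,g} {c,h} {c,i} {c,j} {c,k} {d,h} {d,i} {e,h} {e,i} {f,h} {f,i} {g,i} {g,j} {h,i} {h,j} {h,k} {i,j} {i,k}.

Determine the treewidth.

A width-3 tree decomposition is:
Bags: B1 = {c, h, i, j}  B2 = {c, h, i, k}  B3 = {a, c, h, i}  B4 = {c, e, h, i}  B5 = {c, g, i, j}  B6 = {b, c, i, k}  B7 = {c, d, h, i}  B8 = {a, f, h, i}
Tree: B1–B2, B2–B3, B2–B4, B1–B5, B2–B6, B2–B7, B3–B8
Each bag holds 4 vertices, so the decomposition has width 3, which upper-bounds the treewidth. On the other hand G contains the 4-clique {c, g, i, j}. A clique must lie in a single bag of any decomposition, so no decomposition can have width below 3. Hence tw(G) = 3 exactly.

3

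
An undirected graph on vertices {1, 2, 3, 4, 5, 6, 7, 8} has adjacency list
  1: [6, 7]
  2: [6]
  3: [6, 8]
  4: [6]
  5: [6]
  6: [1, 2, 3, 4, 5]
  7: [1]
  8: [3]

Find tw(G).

1

A width-1 tree decomposition is:
Bags: B1 = {1, 7}  B2 = {1, 6}  B3 = {2, 6}  B4 = {3, 6}  B5 = {4, 6}  B6 = {5, 6}  B7 = {3, 8}
Tree: B1–B2, B2–B3, B2–B4, B2–B5, B2–B6, B4–B7
Every bag has size at most 2, so the width is 2 − 1 = 1 and tw(G) ≤ 1. Any graph with an edge has treewidth ≥ 1, and G has the edge 1–7. The upper and lower bounds meet at 1, so that is the treewidth.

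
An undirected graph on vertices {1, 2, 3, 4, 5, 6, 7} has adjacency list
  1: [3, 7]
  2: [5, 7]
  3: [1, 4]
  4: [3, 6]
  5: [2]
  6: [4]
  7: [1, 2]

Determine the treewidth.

A width-1 tree decomposition is:
Bags: B1 = {4, 6}  B2 = {3, 4}  B3 = {1, 3}  B4 = {1, 7}  B5 = {2, 7}  B6 = {2, 5}
Tree: B1–B2, B2–B3, B3–B4, B4–B5, B5–B6
Every bag has size at most 2, so the width is 2 − 1 = 1 and tw(G) ≤ 1. Any graph with an edge has treewidth ≥ 1, and G has the edge 6–4. Therefore the treewidth is 1.

1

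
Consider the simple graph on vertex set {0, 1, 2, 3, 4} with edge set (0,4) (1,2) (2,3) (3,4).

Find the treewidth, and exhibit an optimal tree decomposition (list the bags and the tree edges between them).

Each bag holds 2 vertices, so the decomposition has width 1, which upper-bounds the treewidth. Since G has at least one edge (e.g. 1–2), it is not an edgeless graph, so tw(G) ≥ 1. The upper and lower bounds meet at 1, so that is the treewidth.

Treewidth 1.
Bags: B1 = {1, 2}  B2 = {2, 3}  B3 = {3, 4}  B4 = {0, 4}
Tree: B1–B2, B2–B3, B3–B4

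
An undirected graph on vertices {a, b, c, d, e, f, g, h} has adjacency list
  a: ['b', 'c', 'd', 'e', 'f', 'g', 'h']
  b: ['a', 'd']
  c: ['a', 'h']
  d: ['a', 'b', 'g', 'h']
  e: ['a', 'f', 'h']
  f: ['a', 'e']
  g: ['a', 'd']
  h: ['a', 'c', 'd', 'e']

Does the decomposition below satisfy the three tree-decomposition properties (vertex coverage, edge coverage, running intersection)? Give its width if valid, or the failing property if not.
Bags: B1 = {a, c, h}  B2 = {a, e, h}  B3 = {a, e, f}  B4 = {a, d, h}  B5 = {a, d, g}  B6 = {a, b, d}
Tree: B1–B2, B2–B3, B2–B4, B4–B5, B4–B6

Vertex coverage: the bags together contain {a, b, c, d, e, f, g, h}, the full vertex set. Edge coverage: each edge of G has both endpoints in at least one bag. Running intersection: for every vertex, the bags containing it form a connected subtree. All three properties hold, so this is a valid tree decomposition of width max|bag| − 1 = 2, and hence tw(G) ≤ 2.

Yes; width 2.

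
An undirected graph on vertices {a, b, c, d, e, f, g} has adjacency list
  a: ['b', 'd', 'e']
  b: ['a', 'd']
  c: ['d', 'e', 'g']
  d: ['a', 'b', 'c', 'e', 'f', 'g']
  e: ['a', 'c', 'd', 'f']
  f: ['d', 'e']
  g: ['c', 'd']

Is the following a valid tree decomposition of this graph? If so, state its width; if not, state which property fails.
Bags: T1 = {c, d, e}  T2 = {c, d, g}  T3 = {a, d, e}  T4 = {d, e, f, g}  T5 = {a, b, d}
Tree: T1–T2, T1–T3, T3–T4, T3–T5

A tree decomposition must satisfy three properties: every vertex lies in some bag; for every edge, both endpoints lie together in some bag; and for every vertex, the bags containing it form a connected subtree. Here bags containing vertex g are not connected in the tree, so the decomposition is invalid.

No — bags containing vertex g are not connected in the tree.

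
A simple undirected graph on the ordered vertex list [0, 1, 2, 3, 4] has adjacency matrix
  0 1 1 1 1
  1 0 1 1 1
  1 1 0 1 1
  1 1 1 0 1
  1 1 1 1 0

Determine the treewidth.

A width-4 tree decomposition is:
Bags: B1 = {0, 1, 2, 3, 4}
Tree: (single bag)
A single bag containing all 5 vertices is trivially a valid decomposition of width 4. For the lower bound, the 5 vertices {0, 1, 2, 3, 4} are pairwise adjacent, and any tree decomposition puts a clique entirely inside one bag — forcing width ≥ 4. Therefore the treewidth is 4.

4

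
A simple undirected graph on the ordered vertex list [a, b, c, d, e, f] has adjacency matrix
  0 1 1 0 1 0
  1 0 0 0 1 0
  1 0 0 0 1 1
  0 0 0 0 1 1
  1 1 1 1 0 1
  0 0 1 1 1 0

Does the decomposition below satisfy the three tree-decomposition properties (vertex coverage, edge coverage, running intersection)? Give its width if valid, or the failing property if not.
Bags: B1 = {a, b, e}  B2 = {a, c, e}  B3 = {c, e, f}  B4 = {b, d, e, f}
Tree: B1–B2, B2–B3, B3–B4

A tree decomposition must satisfy three properties: every vertex lies in some bag; for every edge, both endpoints lie together in some bag; and for every vertex, the bags containing it form a connected subtree. Here bags containing vertex b are not connected in the tree, so the decomposition is invalid.

No — bags containing vertex b are not connected in the tree.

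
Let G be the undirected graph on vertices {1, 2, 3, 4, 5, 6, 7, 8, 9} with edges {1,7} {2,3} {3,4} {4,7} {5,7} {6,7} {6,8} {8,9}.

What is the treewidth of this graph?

A width-1 tree decomposition is:
Bags: B1 = {6, 7}  B2 = {4, 7}  B3 = {6, 8}  B4 = {3, 4}  B5 = {5, 7}  B6 = {1, 7}  B7 = {2, 3}  B8 = {8, 9}
Tree: B1–B2, B1–B3, B2–B4, B1–B5, B5–B6, B4–B7, B3–B8
Every bag has size at most 2, so the width is 2 − 1 = 1 and tw(G) ≤ 1. G has an edge, so its treewidth is at least 1. The upper and lower bounds meet at 1, so that is the treewidth.

1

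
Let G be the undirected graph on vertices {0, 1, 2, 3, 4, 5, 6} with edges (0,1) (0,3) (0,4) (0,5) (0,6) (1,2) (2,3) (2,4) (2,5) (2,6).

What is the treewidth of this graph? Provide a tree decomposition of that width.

Each bag holds 3 vertices, so the decomposition has width 2, which upper-bounds the treewidth. The edges 2–4–0–3–2 form a cycle, so G is not a tree and its treewidth is at least 2. Hence tw(G) = 2 exactly.

Treewidth 2.
One optimal decomposition is:
Bags: B1 = {0, 2, 4}  B2 = {0, 2, 3}  B3 = {0, 2, 6}  B4 = {0, 1, 2}  B5 = {0, 2, 5}
Tree: B1–B2, B2–B3, B3–B4, B4–B5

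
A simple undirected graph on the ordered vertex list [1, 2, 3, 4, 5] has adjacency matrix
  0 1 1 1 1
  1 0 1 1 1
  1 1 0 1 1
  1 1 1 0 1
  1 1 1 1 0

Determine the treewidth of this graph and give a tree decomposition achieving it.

A single bag containing all 5 vertices is trivially a valid decomposition of width 4. For the lower bound, the 5 vertices {1, 2, 3, 4, 5} are pairwise adjacent, and any tree decomposition puts a clique entirely inside one bag — forcing width ≥ 4. Hence tw(G) = 4 exactly.

Treewidth 4.
One optimal decomposition is:
Bags: B1 = {1, 2, 3, 4, 5}
Tree: (single bag)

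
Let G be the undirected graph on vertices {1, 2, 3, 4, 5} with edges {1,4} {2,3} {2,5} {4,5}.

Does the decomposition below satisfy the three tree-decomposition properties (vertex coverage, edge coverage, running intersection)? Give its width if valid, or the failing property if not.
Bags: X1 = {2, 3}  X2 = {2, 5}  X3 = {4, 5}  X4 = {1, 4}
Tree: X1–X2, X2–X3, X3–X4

Vertex coverage: the bags together contain {1, 2, 3, 4, 5}, the full vertex set. Edge coverage: each edge of G has both endpoints in at least one bag. Running intersection: for every vertex, the bags containing it form a connected subtree. All three properties hold, so this is a valid tree decomposition of width max|bag| − 1 = 1, and hence tw(G) ≤ 1.

Yes; width 1.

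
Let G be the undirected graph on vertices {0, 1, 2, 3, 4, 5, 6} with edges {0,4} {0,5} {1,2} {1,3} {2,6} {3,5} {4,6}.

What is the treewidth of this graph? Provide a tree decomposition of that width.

Treewidth 2.
One optimal decomposition is:
Bags: B1 = {0, 3, 5}  B2 = {0, 3, 4}  B3 = {3, 4, 6}  B4 = {2, 3, 6}  B5 = {1, 2, 3}
Tree: B1–B2, B2–B3, B3–B4, B4–B5

The largest bag has 3 vertices, giving width 2; this decomposition certifies tw(G) ≤ 2. The edges 3–5–0–4–6–2–1–3 form a cycle, so G is not a tree and its treewidth is at least 2. Therefore the treewidth is 2.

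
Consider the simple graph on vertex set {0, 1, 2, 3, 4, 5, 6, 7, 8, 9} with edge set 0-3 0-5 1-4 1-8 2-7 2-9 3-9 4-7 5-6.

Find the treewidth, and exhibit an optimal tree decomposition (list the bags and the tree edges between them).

Every bag has size at most 2, so the width is 2 − 1 = 1 and tw(G) ≤ 1. Any graph with an edge has treewidth ≥ 1, and G has the edge 6–5. Combining the bounds, tw(G) = 1.

Treewidth 1.
One such decomposition:
Bags: B1 = {5, 6}  B2 = {0, 5}  B3 = {0, 3}  B4 = {3, 9}  B5 = {2, 9}  B6 = {2, 7}  B7 = {4, 7}  B8 = {1, 4}  B9 = {1, 8}
Tree: B1–B2, B2–B3, B3–B4, B4–B5, B5–B6, B6–B7, B7–B8, B8–B9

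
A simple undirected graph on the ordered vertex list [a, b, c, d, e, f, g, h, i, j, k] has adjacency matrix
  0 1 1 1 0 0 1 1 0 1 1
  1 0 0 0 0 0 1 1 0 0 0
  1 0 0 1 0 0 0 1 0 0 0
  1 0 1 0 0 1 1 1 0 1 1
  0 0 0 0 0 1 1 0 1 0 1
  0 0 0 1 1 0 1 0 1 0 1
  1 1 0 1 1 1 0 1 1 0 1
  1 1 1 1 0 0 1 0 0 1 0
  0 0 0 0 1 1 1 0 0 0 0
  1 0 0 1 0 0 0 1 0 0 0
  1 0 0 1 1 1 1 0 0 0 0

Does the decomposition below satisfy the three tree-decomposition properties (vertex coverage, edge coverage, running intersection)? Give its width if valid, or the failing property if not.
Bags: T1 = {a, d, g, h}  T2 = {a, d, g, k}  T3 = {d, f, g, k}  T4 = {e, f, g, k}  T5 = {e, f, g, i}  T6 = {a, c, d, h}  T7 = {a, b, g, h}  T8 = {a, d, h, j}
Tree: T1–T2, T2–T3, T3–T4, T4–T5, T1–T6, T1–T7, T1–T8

Every vertex of G appears in some bag (union = {a, b, c, d, e, f, g, h, i, j, k}); every edge is covered by a bag; and for each vertex v the set of bags containing v is connected in the bag tree. The decomposition is therefore valid. The largest bag has 4 vertices, so the width is 3.

Yes; width 3.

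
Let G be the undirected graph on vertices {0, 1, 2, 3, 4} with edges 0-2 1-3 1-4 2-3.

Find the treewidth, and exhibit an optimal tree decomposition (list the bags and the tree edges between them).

Each bag holds 2 vertices, so the decomposition has width 1, which upper-bounds the treewidth. G has an edge, so its treewidth is at least 1. The upper and lower bounds meet at 1, so that is the treewidth.

Treewidth 1.
One optimal decomposition is:
Bags: B1 = {1, 4}  B2 = {1, 3}  B3 = {2, 3}  B4 = {0, 2}
Tree: B1–B2, B2–B3, B3–B4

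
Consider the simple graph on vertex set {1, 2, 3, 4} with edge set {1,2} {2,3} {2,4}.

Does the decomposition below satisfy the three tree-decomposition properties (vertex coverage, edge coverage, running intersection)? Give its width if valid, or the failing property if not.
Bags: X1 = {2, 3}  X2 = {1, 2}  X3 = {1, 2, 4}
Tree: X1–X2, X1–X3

A tree decomposition must satisfy three properties: every vertex lies in some bag; for every edge, both endpoints lie together in some bag; and for every vertex, the bags containing it form a connected subtree. Here bags containing vertex 1 are not connected in the tree, so the decomposition is invalid.

No — bags containing vertex 1 are not connected in the tree.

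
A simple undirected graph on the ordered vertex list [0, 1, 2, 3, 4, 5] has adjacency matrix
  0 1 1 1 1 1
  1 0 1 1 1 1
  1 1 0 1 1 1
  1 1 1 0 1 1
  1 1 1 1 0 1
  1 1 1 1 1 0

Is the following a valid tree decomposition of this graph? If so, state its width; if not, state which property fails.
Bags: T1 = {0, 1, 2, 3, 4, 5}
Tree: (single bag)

Yes; width 5.

Checking the three conditions: (i) the bags cover all of {0, 1, 2, 3, 4, 5}; (ii) for each edge, some bag contains both endpoints; (iii) the bags containing any fixed vertex form a subtree. All hold, so the decomposition is valid with width 6 − 1 = 5.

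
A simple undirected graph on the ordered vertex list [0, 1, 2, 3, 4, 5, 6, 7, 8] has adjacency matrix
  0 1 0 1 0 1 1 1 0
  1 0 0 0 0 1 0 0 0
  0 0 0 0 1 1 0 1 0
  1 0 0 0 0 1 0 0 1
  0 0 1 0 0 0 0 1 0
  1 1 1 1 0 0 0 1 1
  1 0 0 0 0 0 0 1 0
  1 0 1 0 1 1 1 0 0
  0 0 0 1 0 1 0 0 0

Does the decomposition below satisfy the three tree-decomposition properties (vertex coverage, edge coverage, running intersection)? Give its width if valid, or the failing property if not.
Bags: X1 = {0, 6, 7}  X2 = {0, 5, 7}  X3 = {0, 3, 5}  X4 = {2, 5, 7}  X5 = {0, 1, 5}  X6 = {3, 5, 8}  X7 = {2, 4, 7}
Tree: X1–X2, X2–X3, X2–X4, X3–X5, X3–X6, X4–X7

Yes; width 2.

Every vertex of G appears in some bag (union = {0, 1, 2, 3, 4, 5, 6, 7, 8}); every edge is covered by a bag; and for each vertex v the set of bags containing v is connected in the bag tree. The decomposition is therefore valid. The largest bag has 3 vertices, so the width is 2.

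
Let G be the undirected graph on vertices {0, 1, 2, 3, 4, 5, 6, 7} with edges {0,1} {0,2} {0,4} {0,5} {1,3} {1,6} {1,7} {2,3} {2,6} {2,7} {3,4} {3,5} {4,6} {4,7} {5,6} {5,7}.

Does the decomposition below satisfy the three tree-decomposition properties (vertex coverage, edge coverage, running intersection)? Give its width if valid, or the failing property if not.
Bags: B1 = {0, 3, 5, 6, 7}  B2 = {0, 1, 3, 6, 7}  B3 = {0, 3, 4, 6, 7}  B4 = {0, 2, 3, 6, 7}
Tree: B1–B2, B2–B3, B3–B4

Yes; width 4.

Vertex coverage: the bags together contain {0, 1, 2, 3, 4, 5, 6, 7}, the full vertex set. Edge coverage: each edge of G has both endpoints in at least one bag. Running intersection: for every vertex, the bags containing it form a connected subtree. All three properties hold, so this is a valid tree decomposition of width max|bag| − 1 = 4, and hence tw(G) ≤ 4.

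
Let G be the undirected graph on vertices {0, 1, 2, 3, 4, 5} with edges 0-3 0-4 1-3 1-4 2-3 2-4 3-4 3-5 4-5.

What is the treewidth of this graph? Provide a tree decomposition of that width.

Every bag has size at most 3, so the width is 3 − 1 = 2 and tw(G) ≤ 2. For the lower bound, the 3 vertices {0, 3, 4} are pairwise adjacent, and any tree decomposition puts a clique entirely inside one bag — forcing width ≥ 2. Hence tw(G) = 2 exactly.

Treewidth 2.
Bags: B1 = {2, 3, 4}  B2 = {0, 3, 4}  B3 = {1, 3, 4}  B4 = {3, 4, 5}
Tree: B1–B2, B1–B3, B1–B4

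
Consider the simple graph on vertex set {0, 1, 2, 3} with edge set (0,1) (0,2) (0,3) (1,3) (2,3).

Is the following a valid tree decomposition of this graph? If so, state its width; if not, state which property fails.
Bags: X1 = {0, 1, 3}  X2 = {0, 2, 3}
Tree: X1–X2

Yes; width 2.

Checking the three conditions: (i) the bags cover all of {0, 1, 2, 3}; (ii) for each edge, some bag contains both endpoints; (iii) the bags containing any fixed vertex form a subtree. All hold, so the decomposition is valid with width 3 − 1 = 2.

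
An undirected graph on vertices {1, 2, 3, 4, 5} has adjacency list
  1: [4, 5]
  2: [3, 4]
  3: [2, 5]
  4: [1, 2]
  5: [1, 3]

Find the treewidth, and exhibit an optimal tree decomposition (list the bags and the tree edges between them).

Treewidth 2.
One such decomposition:
Bags: B1 = {1, 2, 4}  B2 = {1, 2, 3}  B3 = {1, 3, 5}
Tree: B1–B2, B2–B3

Every bag has size at most 3, so the width is 3 − 1 = 2 and tw(G) ≤ 2. Since 1–4–2–3–5–1 is a cycle in G, G is not acyclic. Forests are exactly the graphs of treewidth ≤ 1, so tw(G) ≥ 2. Therefore the treewidth is 2.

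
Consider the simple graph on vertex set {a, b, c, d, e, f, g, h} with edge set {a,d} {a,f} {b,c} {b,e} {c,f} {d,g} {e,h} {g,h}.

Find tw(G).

A width-2 tree decomposition is:
Bags: B1 = {a, d, f}  B2 = {c, d, f}  B3 = {b, c, d}  B4 = {b, d, e}  B5 = {d, e, h}  B6 = {d, g, h}
Tree: B1–B2, B2–B3, B3–B4, B4–B5, B5–B6
Each bag holds 3 vertices, so the decomposition has width 2, which upper-bounds the treewidth. The edges d–a–f–c–b–e–h–g–d form a cycle, so G is not a tree and its treewidth is at least 2. Combining the bounds, tw(G) = 2.

2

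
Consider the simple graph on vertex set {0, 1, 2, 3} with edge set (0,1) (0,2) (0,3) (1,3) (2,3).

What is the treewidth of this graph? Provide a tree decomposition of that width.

Treewidth 2.
One optimal decomposition is:
Bags: B1 = {0, 2, 3}  B2 = {0, 1, 3}
Tree: B1–B2

The largest bag has 3 vertices, giving width 2; this decomposition certifies tw(G) ≤ 2. For the lower bound, the 3 vertices {0, 1, 3} are pairwise adjacent, and any tree decomposition puts a clique entirely inside one bag — forcing width ≥ 2. Combining the bounds, tw(G) = 2.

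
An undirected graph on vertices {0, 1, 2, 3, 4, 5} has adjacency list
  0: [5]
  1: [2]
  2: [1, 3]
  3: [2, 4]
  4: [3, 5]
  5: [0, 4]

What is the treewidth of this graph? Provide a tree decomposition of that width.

Treewidth 1.
One optimal decomposition is:
Bags: B1 = {1, 2}  B2 = {2, 3}  B3 = {3, 4}  B4 = {4, 5}  B5 = {0, 5}
Tree: B1–B2, B2–B3, B3–B4, B4–B5

Every bag has size at most 2, so the width is 2 − 1 = 1 and tw(G) ≤ 1. Since G has at least one edge (e.g. 1–2), it is not an edgeless graph, so tw(G) ≥ 1. Therefore the treewidth is 1.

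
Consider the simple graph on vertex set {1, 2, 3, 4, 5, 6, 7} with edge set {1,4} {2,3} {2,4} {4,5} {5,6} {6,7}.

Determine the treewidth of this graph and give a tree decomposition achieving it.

Each bag holds 2 vertices, so the decomposition has width 1, which upper-bounds the treewidth. G has an edge, so its treewidth is at least 1. Therefore the treewidth is 1.

Treewidth 1.
One optimal decomposition is:
Bags: B1 = {4, 5}  B2 = {5, 6}  B3 = {1, 4}  B4 = {2, 4}  B5 = {6, 7}  B6 = {2, 3}
Tree: B1–B2, B1–B3, B1–B4, B2–B5, B4–B6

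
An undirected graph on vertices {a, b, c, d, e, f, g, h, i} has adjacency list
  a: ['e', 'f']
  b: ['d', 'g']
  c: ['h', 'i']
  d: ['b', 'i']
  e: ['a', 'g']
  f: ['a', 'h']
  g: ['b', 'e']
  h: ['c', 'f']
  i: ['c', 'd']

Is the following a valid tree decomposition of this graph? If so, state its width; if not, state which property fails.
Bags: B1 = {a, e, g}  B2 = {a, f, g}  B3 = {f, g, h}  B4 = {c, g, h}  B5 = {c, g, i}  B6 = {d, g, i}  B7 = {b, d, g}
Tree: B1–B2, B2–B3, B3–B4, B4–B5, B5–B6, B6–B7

Checking the three conditions: (i) the bags cover all of {a, b, c, d, e, f, g, h, i}; (ii) for each edge, some bag contains both endpoints; (iii) the bags containing any fixed vertex form a subtree. All hold, so the decomposition is valid with width 3 − 1 = 2.

Yes; width 2.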